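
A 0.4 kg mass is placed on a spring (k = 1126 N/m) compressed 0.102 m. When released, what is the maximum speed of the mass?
½kx² = ½mv² ⇒ v = x√(k/m) = (0.102)√(1126/0.4) = 5.412 m/s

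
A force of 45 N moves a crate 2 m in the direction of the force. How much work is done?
W = F·d = (45)(2) = 90.0 J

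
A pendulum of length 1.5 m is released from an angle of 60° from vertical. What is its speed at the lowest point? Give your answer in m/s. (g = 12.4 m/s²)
h = L(1 − cosθ) = 1.5(1 − cos60°) = 0.75 m
v = √(2gh) = √(2·12.4·0.75) = 4.313 m/s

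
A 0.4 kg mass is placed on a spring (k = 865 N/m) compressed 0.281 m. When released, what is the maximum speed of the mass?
½kx² = ½mv² ⇒ v = x√(k/m) = (0.281)√(865/0.4) = 13.07 m/s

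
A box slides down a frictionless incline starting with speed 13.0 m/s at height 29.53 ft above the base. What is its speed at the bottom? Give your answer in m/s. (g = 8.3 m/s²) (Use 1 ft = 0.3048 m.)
Convert to SI: v₀ = 13.0 m/s, h = 9.00074 m
½mv₀² + mgh = ½mv² ⇒ v = √(v₀² + 2gh) = √(13.0² + 2·8.3·9.00074) = 17.84 m/s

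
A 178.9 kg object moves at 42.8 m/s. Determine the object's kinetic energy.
KE = ½mv² = ½(178.9)(42.8)² = 163900 J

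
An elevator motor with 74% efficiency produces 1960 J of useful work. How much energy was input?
W_in = W_out/η = 1960/0.74 = 2649 J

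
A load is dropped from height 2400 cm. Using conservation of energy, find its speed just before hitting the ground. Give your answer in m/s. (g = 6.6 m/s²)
Convert to SI: h = 24.0 m
mgh = ½mv² ⇒ v = √(2gh) = √(2·6.6·24.0) = 17.8 m/s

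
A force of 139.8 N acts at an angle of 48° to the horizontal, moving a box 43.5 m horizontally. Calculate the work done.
W = F·d·cosθ = (139.8)(43.5)cos(48°) = 4069 J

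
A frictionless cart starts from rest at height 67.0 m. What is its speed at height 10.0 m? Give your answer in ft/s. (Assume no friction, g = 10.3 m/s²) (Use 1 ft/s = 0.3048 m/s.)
mgh₁ = mgh₂ + ½mv² ⇒ v = √(2g(h₁−h₂)) = √(2·10.3·57.0) = 34.2666 m/s = 112.4 ft/s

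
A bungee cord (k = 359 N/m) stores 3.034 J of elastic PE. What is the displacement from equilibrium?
x = √(2·PE/k) = √(2·3.034/359) = 0.13 m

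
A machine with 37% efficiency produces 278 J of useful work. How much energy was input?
W_in = W_out/η = 278/0.37 = 751.4 J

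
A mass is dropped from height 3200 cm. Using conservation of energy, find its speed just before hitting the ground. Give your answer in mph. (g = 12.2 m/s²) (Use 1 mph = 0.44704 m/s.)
Convert to SI: h = 32.0 m
mgh = ½mv² ⇒ v = √(2gh) = √(2·12.2·32.0) = 27.9428 m/s = 62.51 mph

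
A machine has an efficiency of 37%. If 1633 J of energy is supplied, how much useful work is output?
W_out = η·W_in = 0.37·1633 = 604.21 J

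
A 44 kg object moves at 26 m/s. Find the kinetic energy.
KE = ½mv² = ½(44)(26)² = 14872.0 J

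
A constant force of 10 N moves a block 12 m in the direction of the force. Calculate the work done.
W = F·d = (10)(12) = 120.0 J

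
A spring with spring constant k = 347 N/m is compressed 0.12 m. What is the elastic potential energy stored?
PE = ½kx² = ½(347)(0.12)² = 2.498 J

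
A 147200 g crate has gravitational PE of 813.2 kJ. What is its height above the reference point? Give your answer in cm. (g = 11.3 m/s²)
Convert to SI: m = 147.2 kg, PE = 813200 J
h = PE/(mg) = 813200/(147.2·11.3) = 488.89 m = 48890 cm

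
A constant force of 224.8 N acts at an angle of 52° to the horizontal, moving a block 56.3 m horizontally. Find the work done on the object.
W = F·d·cosθ = (224.8)(56.3)cos(52°) = 7792 J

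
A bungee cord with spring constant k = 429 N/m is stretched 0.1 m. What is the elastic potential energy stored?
PE = ½kx² = ½(429)(0.1)² = 2.145 J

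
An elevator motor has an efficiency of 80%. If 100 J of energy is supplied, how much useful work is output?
W_out = η·W_in = 0.8·100 = 80.0 J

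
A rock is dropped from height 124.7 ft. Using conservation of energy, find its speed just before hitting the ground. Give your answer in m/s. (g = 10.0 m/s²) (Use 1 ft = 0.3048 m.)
Convert to SI: h = 38.0086 m
mgh = ½mv² ⇒ v = √(2gh) = √(2·10.0·38.0086) = 27.57 m/s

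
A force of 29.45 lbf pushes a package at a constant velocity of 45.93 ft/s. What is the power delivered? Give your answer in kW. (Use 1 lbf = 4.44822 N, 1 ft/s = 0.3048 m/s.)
Convert to SI: F = 131.0 N, v = 13.9995 m/s
P = Fv = (131.0)(13.9995) = 1833.93 W = 1.834 kW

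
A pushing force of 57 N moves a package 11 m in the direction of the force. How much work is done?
W = F·d = (57)(11) = 627.0 J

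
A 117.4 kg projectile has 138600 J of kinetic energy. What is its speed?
v = √(2·KE/m) = √(2·138600/117.4) = 48.59 m/s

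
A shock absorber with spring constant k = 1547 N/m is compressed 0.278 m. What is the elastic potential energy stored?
PE = ½kx² = ½(1547)(0.278)² = 59.78 J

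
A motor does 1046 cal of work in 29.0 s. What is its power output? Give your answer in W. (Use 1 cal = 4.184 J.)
Convert to SI: W = 4376.46 J, t = 29.0 s
P = W/t = 4376.46/29.0 = 150.9 W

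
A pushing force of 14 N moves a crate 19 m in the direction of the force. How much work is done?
W = F·d = (14)(19) = 266.0 J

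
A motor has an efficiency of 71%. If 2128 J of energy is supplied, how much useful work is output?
W_out = η·W_in = 0.71·2128 = 1510.88 J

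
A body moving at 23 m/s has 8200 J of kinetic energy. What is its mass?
m = 2·KE/v² = 2·8200/(23)² = 31.0 kg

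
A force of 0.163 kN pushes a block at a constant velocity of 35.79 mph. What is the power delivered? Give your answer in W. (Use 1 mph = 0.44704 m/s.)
Convert to SI: F = 163.0 N, v = 15.9996 m/s
P = Fv = (163.0)(15.9996) = 2608 W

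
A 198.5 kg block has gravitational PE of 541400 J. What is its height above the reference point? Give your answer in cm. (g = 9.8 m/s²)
h = PE/(mg) = 541400/(198.5·9.8) = 278.312 m = 27830 cm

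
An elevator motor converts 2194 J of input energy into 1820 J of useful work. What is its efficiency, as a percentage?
η = W_out/W_in = 1820/2194 = 82.95%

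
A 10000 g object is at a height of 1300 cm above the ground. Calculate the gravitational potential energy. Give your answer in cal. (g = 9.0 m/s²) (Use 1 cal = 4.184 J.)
Convert to SI: m = 10.0 kg, h = 13.0 m
PE = mgh = (10.0)(9.0)(13.0) = 1170.0 J = 279.6 cal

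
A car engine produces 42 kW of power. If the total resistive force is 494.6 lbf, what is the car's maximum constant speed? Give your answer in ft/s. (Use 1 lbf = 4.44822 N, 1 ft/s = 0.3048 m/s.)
Convert to SI: F = 2200.09 N
P = Fv ⇒ v = P/F = 42000 W/2200.09 N = 19.0901 m/s = 62.63 ft/s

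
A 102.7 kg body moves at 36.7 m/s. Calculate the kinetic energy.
KE = ½mv² = ½(102.7)(36.7)² = 69160 J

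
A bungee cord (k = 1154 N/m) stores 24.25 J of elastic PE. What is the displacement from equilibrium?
x = √(2·PE/k) = √(2·24.25/1154) = 0.205 m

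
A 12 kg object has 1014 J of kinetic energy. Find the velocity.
v = √(2·KE/m) = √(2·1014/12) = 13.0 m/s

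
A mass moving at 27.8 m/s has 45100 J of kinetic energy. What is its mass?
m = 2·KE/v² = 2·45100/(27.8)² = 116.7 kg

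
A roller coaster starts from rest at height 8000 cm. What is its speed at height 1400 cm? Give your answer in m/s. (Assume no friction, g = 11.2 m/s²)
Convert to SI: h₁−h₂ = 66.0 m
mgh₁ = mgh₂ + ½mv² ⇒ v = √(2g(h₁−h₂)) = √(2·11.2·66.0) = 38.45 m/s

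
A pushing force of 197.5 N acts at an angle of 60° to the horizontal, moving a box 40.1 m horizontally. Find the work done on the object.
W = F·d·cosθ = (197.5)(40.1)cos(60°) = 3960 J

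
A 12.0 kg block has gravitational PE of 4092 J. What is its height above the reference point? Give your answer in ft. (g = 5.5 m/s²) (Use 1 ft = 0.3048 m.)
h = PE/(mg) = 4092.0/(12.0·5.5) = 62.0 m = 203.4 ft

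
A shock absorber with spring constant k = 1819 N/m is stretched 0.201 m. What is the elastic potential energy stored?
PE = ½kx² = ½(1819)(0.201)² = 36.74 J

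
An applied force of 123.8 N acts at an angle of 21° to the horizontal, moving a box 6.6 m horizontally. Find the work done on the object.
W = F·d·cosθ = (123.8)(6.6)cos(21°) = 762.8 J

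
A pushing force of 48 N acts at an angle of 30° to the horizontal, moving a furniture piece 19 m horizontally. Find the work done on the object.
W = F·d·cosθ = (48)(19)cos(30°) = 789.8 J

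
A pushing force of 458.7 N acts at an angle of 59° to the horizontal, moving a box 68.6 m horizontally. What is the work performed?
W = F·d·cosθ = (458.7)(68.6)cos(59°) = 16210 J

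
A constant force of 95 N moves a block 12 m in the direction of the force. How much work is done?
W = F·d = (95)(12) = 1140 J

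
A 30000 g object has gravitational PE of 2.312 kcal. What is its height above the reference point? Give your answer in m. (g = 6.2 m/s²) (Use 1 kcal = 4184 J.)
Convert to SI: m = 30.0 kg, PE = 9673.41 J
h = PE/(mg) = 9673.41/(30.0·6.2) = 52.01 m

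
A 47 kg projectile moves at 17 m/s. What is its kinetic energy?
KE = ½mv² = ½(47)(17)² = 6791.5 J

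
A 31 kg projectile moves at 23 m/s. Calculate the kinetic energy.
KE = ½mv² = ½(31)(23)² = 8199.5 J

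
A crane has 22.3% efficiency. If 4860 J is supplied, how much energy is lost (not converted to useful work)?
W_lost = W_in(1 − η) = 4860·(1 − 0.223) = 3776 J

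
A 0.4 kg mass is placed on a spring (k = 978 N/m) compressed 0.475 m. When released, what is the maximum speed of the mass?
½kx² = ½mv² ⇒ v = x√(k/m) = (0.475)√(978/0.4) = 23.49 m/s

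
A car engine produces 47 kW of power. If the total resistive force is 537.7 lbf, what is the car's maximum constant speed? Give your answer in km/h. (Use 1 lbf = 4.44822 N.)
Convert to SI: F = 2391.81 N
P = Fv ⇒ v = P/F = 47000 W/2391.81 N = 19.6504 m/s = 70.74 km/h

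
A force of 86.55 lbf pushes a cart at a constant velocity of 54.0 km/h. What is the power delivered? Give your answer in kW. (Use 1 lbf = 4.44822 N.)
Convert to SI: F = 384.993 N, v = 15.0 m/s
P = Fv = (384.993)(15.0) = 5774.9 W = 5.775 kW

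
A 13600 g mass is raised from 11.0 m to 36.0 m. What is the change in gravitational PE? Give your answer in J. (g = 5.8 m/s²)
Convert to SI: m = 13.6 kg, Δh = 25.0 m
ΔPE = mgΔh = (13.6)(5.8)(25.0) = 1972 J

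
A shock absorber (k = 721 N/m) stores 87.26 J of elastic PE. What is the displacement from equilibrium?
x = √(2·PE/k) = √(2·87.26/721) = 0.492 m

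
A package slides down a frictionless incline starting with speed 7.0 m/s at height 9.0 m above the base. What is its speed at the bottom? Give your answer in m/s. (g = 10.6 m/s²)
½mv₀² + mgh = ½mv² ⇒ v = √(v₀² + 2gh) = √(7.0² + 2·10.6·9.0) = 15.49 m/s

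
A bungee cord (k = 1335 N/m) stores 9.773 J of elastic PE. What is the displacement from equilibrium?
x = √(2·PE/k) = √(2·9.773/1335) = 0.121 m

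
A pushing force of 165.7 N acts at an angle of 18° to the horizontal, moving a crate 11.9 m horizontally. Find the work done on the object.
W = F·d·cosθ = (165.7)(11.9)cos(18°) = 1875 J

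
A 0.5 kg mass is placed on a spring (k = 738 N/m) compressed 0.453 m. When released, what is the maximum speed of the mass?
½kx² = ½mv² ⇒ v = x√(k/m) = (0.453)√(738/0.5) = 17.4 m/s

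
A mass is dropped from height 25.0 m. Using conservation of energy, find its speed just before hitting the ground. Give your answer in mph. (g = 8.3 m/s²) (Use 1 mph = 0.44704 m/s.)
mgh = ½mv² ⇒ v = √(2gh) = √(2·8.3·25.0) = 20.3715 m/s = 45.57 mph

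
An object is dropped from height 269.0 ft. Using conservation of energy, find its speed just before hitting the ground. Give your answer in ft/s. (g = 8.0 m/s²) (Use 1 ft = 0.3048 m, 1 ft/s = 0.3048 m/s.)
Convert to SI: h = 81.9912 m
mgh = ½mv² ⇒ v = √(2gh) = √(2·8.0·81.9912) = 36.2196 m/s = 118.8 ft/s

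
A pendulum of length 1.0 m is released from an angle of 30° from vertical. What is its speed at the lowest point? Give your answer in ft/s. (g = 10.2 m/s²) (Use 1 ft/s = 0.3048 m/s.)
h = L(1 − cosθ) = 1.0(1 − cos30°) = 0.133975 m
v = √(2gh) = √(2·10.2·0.133975) = 1.6532 m/s = 5.424 ft/s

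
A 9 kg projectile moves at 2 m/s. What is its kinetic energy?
KE = ½mv² = ½(9)(2)² = 18.0 J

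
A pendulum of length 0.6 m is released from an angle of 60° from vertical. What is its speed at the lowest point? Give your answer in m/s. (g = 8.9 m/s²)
h = L(1 − cosθ) = 0.6(1 − cos60°) = 0.3 m
v = √(2gh) = √(2·8.9·0.3) = 2.311 m/s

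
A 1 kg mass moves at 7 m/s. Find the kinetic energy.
KE = ½mv² = ½(1)(7)² = 24.5 J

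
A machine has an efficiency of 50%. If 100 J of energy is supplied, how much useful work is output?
W_out = η·W_in = 0.5·100 = 50.0 J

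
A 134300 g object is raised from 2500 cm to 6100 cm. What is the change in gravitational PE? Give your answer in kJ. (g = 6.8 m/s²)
Convert to SI: m = 134.3 kg, Δh = 36.0 m
ΔPE = mgΔh = (134.3)(6.8)(36.0) = 32876.6 J = 32.88 kJ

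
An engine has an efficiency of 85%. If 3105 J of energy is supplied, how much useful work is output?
W_out = η·W_in = 0.85·3105 = 2639.25 J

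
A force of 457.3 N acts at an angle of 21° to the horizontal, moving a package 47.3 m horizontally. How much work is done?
W = F·d·cosθ = (457.3)(47.3)cos(21°) = 20190 J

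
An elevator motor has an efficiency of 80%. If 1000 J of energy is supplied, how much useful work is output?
W_out = η·W_in = 0.8·1000 = 800.0 J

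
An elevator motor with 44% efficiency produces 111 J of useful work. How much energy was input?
W_in = W_out/η = 111/0.44 = 252.3 J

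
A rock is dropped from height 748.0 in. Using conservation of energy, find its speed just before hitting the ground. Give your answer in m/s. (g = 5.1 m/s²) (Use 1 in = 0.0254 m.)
Convert to SI: h = 18.9992 m
mgh = ½mv² ⇒ v = √(2gh) = √(2·5.1·18.9992) = 13.92 m/s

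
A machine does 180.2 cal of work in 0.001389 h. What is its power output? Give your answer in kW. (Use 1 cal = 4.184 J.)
Convert to SI: W = 753.957 J, t = 5.0004 s
P = W/t = 753.957/5.0004 = 150.779 W = 0.1508 kW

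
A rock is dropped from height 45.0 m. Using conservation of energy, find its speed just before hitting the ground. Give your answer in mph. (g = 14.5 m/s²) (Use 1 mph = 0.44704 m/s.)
mgh = ½mv² ⇒ v = √(2gh) = √(2·14.5·45.0) = 36.1248 m/s = 80.81 mph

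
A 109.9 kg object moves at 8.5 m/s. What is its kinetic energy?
KE = ½mv² = ½(109.9)(8.5)² = 3970 J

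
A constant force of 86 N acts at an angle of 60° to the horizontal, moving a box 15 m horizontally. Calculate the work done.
W = F·d·cosθ = (86)(15)cos(60°) = 645.0 J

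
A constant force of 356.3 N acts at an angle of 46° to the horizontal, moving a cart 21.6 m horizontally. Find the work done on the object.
W = F·d·cosθ = (356.3)(21.6)cos(46°) = 5346 J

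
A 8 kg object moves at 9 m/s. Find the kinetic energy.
KE = ½mv² = ½(8)(9)² = 324.0 J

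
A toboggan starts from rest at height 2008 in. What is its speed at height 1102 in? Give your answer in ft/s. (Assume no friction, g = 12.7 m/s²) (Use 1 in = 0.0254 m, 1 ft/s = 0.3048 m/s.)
Convert to SI: h₁−h₂ = 23.0124 m
mgh₁ = mgh₂ + ½mv² ⇒ v = √(2g(h₁−h₂)) = √(2·12.7·23.0124) = 24.1767 m/s = 79.32 ft/s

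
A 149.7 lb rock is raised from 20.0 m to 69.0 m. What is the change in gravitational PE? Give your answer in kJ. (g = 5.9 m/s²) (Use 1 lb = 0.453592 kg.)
Convert to SI: m = 67.9027 kg, Δh = 49.0 m
ΔPE = mgΔh = (67.9027)(5.9)(49.0) = 19630.7 J = 19.63 kJ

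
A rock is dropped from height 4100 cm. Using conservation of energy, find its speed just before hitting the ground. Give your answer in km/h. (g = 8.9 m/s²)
Convert to SI: h = 41.0 m
mgh = ½mv² ⇒ v = √(2gh) = √(2·8.9·41.0) = 27.0148 m/s = 97.25 km/h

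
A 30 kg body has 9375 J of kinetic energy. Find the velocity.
v = √(2·KE/m) = √(2·9375/30) = 25.0 m/s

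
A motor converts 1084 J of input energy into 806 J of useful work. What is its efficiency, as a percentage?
η = W_out/W_in = 806/1084 = 74.35%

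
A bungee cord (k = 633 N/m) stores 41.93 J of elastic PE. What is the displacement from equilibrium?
x = √(2·PE/k) = √(2·41.93/633) = 0.364 m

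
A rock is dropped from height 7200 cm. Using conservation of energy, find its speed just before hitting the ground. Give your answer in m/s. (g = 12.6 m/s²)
Convert to SI: h = 72.0 m
mgh = ½mv² ⇒ v = √(2gh) = √(2·12.6·72.0) = 42.6 m/s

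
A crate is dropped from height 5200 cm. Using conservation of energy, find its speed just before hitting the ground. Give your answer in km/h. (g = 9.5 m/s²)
Convert to SI: h = 52.0 m
mgh = ½mv² ⇒ v = √(2gh) = √(2·9.5·52.0) = 31.4325 m/s = 113.2 km/h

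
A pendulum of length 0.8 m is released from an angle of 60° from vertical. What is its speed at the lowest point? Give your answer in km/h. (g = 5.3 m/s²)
h = L(1 − cosθ) = 0.8(1 − cos60°) = 0.4 m
v = √(2gh) = √(2·5.3·0.4) = 2.05913 m/s = 7.413 km/h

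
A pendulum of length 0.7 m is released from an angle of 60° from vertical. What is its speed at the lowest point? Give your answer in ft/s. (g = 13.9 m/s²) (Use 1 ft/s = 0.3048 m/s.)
h = L(1 − cosθ) = 0.7(1 − cos60°) = 0.35 m
v = √(2gh) = √(2·13.9·0.35) = 3.11929 m/s = 10.23 ft/s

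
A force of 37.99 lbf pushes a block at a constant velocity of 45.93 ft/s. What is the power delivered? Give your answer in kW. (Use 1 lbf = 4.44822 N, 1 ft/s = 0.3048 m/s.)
Convert to SI: F = 168.988 N, v = 13.9995 m/s
P = Fv = (168.988)(13.9995) = 2365.74 W = 2.366 kW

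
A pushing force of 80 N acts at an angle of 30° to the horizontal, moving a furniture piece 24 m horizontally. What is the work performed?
W = F·d·cosθ = (80)(24)cos(30°) = 1663 J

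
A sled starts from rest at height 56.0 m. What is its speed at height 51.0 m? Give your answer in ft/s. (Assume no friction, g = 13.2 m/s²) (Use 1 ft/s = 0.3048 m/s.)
mgh₁ = mgh₂ + ½mv² ⇒ v = √(2g(h₁−h₂)) = √(2·13.2·5.0) = 11.4891 m/s = 37.69 ft/s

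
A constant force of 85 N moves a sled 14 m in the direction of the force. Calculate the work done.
W = F·d = (85)(14) = 1190 J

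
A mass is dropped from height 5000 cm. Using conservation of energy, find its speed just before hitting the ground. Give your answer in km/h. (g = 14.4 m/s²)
Convert to SI: h = 50.0 m
mgh = ½mv² ⇒ v = √(2gh) = √(2·14.4·50.0) = 37.9473 m/s = 136.6 km/h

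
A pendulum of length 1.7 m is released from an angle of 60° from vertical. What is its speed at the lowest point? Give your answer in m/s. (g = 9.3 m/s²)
h = L(1 − cosθ) = 1.7(1 − cos60°) = 0.85 m
v = √(2gh) = √(2·9.3·0.85) = 3.976 m/s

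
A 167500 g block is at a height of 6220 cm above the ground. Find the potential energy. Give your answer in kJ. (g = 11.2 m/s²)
Convert to SI: m = 167.5 kg, h = 62.2 m
PE = mgh = (167.5)(11.2)(62.2) = 116687 J = 116.7 kJ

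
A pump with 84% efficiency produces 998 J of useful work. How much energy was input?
W_in = W_out/η = 998/0.84 = 1188 J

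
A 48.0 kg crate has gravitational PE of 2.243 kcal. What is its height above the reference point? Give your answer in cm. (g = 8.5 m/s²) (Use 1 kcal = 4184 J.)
Convert to SI: m = 48.0 kg, PE = 9384.71 J
h = PE/(mg) = 9384.71/(48.0·8.5) = 23.0017 m = 2300 cm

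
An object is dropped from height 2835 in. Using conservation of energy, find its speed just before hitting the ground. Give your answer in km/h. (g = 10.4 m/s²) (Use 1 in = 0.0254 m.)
Convert to SI: h = 72.009 m
mgh = ½mv² ⇒ v = √(2gh) = √(2·10.4·72.009) = 38.7013 m/s = 139.3 km/h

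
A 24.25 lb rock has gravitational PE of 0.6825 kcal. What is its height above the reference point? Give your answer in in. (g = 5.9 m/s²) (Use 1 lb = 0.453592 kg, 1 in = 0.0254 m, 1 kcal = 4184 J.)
Convert to SI: m = 10.9996 kg, PE = 2855.58 J
h = PE/(mg) = 2855.58/(10.9996·5.9) = 44.0013 m = 1732 in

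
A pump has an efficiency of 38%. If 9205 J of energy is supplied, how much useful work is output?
W_out = η·W_in = 0.38·9205 = 3497.9 J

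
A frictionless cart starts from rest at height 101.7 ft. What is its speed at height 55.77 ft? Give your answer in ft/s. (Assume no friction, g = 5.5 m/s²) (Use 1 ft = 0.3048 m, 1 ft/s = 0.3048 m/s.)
Convert to SI: h₁−h₂ = 13.9995 m
mgh₁ = mgh₂ + ½mv² ⇒ v = √(2g(h₁−h₂)) = √(2·5.5·13.9995) = 12.4094 m/s = 40.71 ft/s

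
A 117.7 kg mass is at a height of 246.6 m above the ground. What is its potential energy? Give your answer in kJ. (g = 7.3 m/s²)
PE = mgh = (117.7)(7.3)(246.6) = 211881 J = 211.9 kJ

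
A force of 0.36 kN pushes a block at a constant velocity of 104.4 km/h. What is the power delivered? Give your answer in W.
Convert to SI: F = 360.0 N, v = 29.0 m/s
P = Fv = (360.0)(29.0) = 10440 W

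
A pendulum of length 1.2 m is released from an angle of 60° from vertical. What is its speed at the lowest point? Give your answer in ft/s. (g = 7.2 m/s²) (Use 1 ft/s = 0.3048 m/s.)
h = L(1 − cosθ) = 1.2(1 − cos60°) = 0.6 m
v = √(2gh) = √(2·7.2·0.6) = 2.93939 m/s = 9.644 ft/s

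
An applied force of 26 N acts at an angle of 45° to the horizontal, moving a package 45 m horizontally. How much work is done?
W = F·d·cosθ = (26)(45)cos(45°) = 827.3 J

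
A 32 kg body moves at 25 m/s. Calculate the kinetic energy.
KE = ½mv² = ½(32)(25)² = 10000.0 J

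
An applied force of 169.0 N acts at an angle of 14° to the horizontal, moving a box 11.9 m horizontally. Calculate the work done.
W = F·d·cosθ = (169.0)(11.9)cos(14°) = 1951 J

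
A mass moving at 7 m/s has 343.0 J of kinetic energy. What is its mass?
m = 2·KE/v² = 2·343.0/(7)² = 14.0 kg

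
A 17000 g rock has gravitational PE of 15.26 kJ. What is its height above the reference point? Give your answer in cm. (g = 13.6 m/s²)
Convert to SI: m = 17.0 kg, PE = 15260.0 J
h = PE/(mg) = 15260.0/(17.0·13.6) = 66.0035 m = 6600 cm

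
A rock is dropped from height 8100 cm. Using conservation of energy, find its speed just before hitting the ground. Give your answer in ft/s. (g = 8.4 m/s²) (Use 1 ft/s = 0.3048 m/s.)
Convert to SI: h = 81.0 m
mgh = ½mv² ⇒ v = √(2gh) = √(2·8.4·81.0) = 36.889 m/s = 121.0 ft/s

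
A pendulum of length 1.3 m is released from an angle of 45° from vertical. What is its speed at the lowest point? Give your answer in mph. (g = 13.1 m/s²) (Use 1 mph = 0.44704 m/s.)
h = L(1 − cosθ) = 1.3(1 − cos45°) = 0.380761 m
v = √(2gh) = √(2·13.1·0.380761) = 3.15847 m/s = 7.065 mph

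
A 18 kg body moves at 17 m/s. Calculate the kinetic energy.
KE = ½mv² = ½(18)(17)² = 2601.0 J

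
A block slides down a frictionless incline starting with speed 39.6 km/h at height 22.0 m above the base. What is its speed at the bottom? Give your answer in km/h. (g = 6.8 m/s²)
Convert to SI: v₀ = 11.0 m/s, h = 22.0 m
½mv₀² + mgh = ½mv² ⇒ v = √(v₀² + 2gh) = √(11.0² + 2·6.8·22.0) = 20.4988 m/s = 73.8 km/h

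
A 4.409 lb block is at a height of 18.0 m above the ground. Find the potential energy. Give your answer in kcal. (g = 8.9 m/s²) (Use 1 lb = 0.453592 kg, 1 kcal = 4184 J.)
Convert to SI: m = 1.99989 kg, h = 18.0 m
PE = mgh = (1.99989)(8.9)(18.0) = 320.382 J = 0.07657 kcal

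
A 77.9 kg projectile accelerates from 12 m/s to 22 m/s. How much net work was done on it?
W = ΔKE = ½m(v₂² − v₁²) = ½(77.9)(22² − 12²) = 13243.0 J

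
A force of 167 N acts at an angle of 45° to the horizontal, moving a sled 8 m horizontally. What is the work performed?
W = F·d·cosθ = (167)(8)cos(45°) = 944.7 J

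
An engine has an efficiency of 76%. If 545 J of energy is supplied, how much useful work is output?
W_out = η·W_in = 0.76·545 = 414.2 J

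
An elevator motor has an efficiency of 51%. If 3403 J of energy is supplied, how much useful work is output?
W_out = η·W_in = 0.51·3403 = 1735.53 J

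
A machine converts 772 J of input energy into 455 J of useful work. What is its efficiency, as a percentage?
η = W_out/W_in = 455/772 = 58.94%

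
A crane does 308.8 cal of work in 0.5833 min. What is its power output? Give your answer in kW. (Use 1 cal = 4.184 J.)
Convert to SI: W = 1292.02 J, t = 34.998 s
P = W/t = 1292.02/34.998 = 36.9169 W = 0.03692 kW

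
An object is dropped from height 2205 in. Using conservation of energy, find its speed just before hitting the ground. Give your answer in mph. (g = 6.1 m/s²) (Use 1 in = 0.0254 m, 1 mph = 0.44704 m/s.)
Convert to SI: h = 56.007 m
mgh = ½mv² ⇒ v = √(2gh) = √(2·6.1·56.007) = 26.1397 m/s = 58.47 mph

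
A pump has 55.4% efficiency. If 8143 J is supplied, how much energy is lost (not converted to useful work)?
W_lost = W_in(1 − η) = 8143·(1 − 0.554) = 3632 J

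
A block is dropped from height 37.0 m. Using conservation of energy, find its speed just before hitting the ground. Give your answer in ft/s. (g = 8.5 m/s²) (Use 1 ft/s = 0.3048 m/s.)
mgh = ½mv² ⇒ v = √(2gh) = √(2·8.5·37.0) = 25.0799 m/s = 82.28 ft/s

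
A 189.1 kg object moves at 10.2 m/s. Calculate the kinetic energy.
KE = ½mv² = ½(189.1)(10.2)² = 9837 J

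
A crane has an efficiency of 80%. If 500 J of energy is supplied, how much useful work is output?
W_out = η·W_in = 0.8·500 = 400.0 J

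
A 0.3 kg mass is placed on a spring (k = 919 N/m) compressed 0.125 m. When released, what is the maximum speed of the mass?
½kx² = ½mv² ⇒ v = x√(k/m) = (0.125)√(919/0.3) = 6.918 m/s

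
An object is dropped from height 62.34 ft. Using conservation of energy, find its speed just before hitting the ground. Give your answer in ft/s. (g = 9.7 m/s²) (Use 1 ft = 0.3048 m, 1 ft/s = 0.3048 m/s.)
Convert to SI: h = 19.0012 m
mgh = ½mv² ⇒ v = √(2gh) = √(2·9.7·19.0012) = 19.1996 m/s = 62.99 ft/s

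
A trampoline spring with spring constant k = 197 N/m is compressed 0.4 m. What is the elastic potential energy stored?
PE = ½kx² = ½(197)(0.4)² = 15.76 J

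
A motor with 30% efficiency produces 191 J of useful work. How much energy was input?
W_in = W_out/η = 191/0.3 = 636.7 J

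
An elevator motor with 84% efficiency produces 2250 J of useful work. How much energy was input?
W_in = W_out/η = 2250/0.84 = 2679 J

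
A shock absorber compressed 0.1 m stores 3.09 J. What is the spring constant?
k = 2·PE/x² = 2·3.09/(0.1)² = 618.0 N/m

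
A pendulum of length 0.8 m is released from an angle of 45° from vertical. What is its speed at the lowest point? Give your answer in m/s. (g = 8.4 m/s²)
h = L(1 − cosθ) = 0.8(1 − cos45°) = 0.234315 m
v = √(2gh) = √(2·8.4·0.234315) = 1.984 m/s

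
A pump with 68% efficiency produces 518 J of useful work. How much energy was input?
W_in = W_out/η = 518/0.68 = 761.8 J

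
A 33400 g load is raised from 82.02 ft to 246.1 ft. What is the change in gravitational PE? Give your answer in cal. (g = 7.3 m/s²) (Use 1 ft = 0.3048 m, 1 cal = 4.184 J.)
Convert to SI: m = 33.4 kg, Δh = 50.0116 m
ΔPE = mgΔh = (33.4)(7.3)(50.0116) = 12193.8 J = 2914 cal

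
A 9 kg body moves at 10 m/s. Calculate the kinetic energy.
KE = ½mv² = ½(9)(10)² = 450.0 J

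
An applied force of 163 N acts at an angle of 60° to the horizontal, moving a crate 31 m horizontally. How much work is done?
W = F·d·cosθ = (163)(31)cos(60°) = 2527 J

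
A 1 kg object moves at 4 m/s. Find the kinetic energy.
KE = ½mv² = ½(1)(4)² = 8.0 J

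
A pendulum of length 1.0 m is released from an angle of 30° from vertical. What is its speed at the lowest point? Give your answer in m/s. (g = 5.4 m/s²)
h = L(1 − cosθ) = 1.0(1 − cos30°) = 0.133975 m
v = √(2gh) = √(2·5.4·0.133975) = 1.203 m/s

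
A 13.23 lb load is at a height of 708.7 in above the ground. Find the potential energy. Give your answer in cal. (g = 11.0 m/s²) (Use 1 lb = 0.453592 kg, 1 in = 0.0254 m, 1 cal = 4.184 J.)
Convert to SI: m = 6.00102 kg, h = 18.001 m
PE = mgh = (6.00102)(11.0)(18.001) = 1188.27 J = 284.0 cal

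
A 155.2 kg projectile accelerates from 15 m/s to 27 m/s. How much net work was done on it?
W = ΔKE = ½m(v₂² − v₁²) = ½(155.2)(27² − 15²) = 39110.4 J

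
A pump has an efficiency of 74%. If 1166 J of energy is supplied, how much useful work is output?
W_out = η·W_in = 0.74·1166 = 862.84 J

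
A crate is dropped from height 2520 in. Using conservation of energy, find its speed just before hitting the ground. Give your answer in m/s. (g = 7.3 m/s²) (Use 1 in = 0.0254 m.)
Convert to SI: h = 64.008 m
mgh = ½mv² ⇒ v = √(2gh) = √(2·7.3·64.008) = 30.57 m/s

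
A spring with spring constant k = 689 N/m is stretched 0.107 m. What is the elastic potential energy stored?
PE = ½kx² = ½(689)(0.107)² = 3.944 J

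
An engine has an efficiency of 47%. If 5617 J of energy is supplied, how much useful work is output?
W_out = η·W_in = 0.47·5617 = 2639.99 J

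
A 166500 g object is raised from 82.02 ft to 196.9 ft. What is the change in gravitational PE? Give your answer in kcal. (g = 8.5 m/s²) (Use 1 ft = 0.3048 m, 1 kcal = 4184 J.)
Convert to SI: m = 166.5 kg, Δh = 35.0154 m
ΔPE = mgΔh = (166.5)(8.5)(35.0154) = 49555.6 J = 11.84 kcal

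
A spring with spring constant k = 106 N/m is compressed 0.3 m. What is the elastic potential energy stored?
PE = ½kx² = ½(106)(0.3)² = 4.77 J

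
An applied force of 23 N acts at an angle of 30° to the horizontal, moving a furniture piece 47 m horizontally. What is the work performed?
W = F·d·cosθ = (23)(47)cos(30°) = 936.2 J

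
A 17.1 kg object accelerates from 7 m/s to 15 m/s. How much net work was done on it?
W = ΔKE = ½m(v₂² − v₁²) = ½(17.1)(15² − 7²) = 1504.8 J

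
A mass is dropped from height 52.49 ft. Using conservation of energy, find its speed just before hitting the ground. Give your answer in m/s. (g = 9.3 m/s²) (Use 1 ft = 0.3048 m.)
Convert to SI: h = 15.999 m
mgh = ½mv² ⇒ v = √(2gh) = √(2·9.3·15.999) = 17.25 m/s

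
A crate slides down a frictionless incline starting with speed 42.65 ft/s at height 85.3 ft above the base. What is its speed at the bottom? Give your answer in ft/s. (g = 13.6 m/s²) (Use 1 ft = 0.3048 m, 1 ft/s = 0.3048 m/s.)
Convert to SI: v₀ = 12.9997 m/s, h = 25.9994 m
½mv₀² + mgh = ½mv² ⇒ v = √(v₀² + 2gh) = √(12.9997² + 2·13.6·25.9994) = 29.6003 m/s = 97.11 ft/s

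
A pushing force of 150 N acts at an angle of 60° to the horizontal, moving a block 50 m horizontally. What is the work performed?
W = F·d·cosθ = (150)(50)cos(60°) = 3750 J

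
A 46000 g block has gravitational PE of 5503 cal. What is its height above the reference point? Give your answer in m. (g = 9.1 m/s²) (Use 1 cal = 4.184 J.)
Convert to SI: m = 46.0 kg, PE = 23024.6 J
h = PE/(mg) = 23024.6/(46.0·9.1) = 55.0 m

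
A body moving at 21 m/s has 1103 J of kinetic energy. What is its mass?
m = 2·KE/v² = 2·1103/(21)² = 5.002 kg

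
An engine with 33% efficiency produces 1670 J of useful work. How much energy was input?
W_in = W_out/η = 1670/0.33 = 5061 J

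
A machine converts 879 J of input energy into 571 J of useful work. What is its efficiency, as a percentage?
η = W_out/W_in = 571/879 = 64.96%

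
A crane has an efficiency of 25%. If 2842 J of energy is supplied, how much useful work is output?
W_out = η·W_in = 0.25·2842 = 710.5 J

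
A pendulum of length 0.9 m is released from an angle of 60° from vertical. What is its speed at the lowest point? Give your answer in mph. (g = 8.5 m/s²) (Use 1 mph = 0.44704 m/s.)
h = L(1 − cosθ) = 0.9(1 − cos60°) = 0.45 m
v = √(2gh) = √(2·8.5·0.45) = 2.76586 m/s = 6.187 mph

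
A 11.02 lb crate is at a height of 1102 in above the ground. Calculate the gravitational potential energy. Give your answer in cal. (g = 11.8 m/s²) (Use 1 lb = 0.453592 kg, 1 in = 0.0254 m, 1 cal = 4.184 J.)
Convert to SI: m = 4.99858 kg, h = 27.9908 m
PE = mgh = (4.99858)(11.8)(27.9908) = 1650.99 J = 394.6 cal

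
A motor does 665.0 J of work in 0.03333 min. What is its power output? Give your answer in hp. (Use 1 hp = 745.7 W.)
Convert to SI: W = 665.0 J, t = 1.9998 s
P = W/t = 665.0/1.9998 = 332.533 W = 0.4459 hp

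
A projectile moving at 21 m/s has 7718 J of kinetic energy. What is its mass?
m = 2·KE/v² = 2·7718/(21)² = 35.0 kg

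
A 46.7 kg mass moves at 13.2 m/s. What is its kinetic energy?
KE = ½mv² = ½(46.7)(13.2)² = 4069 J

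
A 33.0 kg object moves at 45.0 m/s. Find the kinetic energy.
KE = ½mv² = ½(33.0)(45.0)² = 33410 J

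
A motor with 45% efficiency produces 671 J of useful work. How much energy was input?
W_in = W_out/η = 671/0.45 = 1491 J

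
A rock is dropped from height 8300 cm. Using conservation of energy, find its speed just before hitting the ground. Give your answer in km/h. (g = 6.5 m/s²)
Convert to SI: h = 83.0 m
mgh = ½mv² ⇒ v = √(2gh) = √(2·6.5·83.0) = 32.8481 m/s = 118.3 km/h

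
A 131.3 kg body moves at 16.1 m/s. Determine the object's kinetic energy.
KE = ½mv² = ½(131.3)(16.1)² = 17020 J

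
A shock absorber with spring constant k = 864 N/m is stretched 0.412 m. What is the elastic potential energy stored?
PE = ½kx² = ½(864)(0.412)² = 73.33 J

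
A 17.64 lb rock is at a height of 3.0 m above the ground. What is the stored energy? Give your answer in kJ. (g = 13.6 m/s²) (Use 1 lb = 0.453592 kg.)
Convert to SI: m = 8.00136 kg, h = 3.0 m
PE = mgh = (8.00136)(13.6)(3.0) = 326.456 J = 0.3265 kJ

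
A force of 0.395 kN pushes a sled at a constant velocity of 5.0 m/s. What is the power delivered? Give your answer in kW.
Convert to SI: F = 395.0 N, v = 5.0 m/s
P = Fv = (395.0)(5.0) = 1975.0 W = 1.975 kW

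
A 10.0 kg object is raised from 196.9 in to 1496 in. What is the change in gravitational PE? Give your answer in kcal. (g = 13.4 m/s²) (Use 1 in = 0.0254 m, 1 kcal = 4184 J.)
Convert to SI: m = 10.0 kg, Δh = 32.9971 m
ΔPE = mgΔh = (10.0)(13.4)(32.9971) = 4421.62 J = 1.057 kcal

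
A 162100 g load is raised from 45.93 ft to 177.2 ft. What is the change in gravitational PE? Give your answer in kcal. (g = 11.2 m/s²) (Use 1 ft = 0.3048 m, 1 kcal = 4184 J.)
Convert to SI: m = 162.1 kg, Δh = 40.0111 m
ΔPE = mgΔh = (162.1)(11.2)(40.0111) = 72640.9 J = 17.36 kcal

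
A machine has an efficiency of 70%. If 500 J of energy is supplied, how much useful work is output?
W_out = η·W_in = 0.7·500 = 350.0 J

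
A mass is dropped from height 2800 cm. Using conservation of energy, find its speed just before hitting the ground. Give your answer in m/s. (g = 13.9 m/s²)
Convert to SI: h = 28.0 m
mgh = ½mv² ⇒ v = √(2gh) = √(2·13.9·28.0) = 27.9 m/s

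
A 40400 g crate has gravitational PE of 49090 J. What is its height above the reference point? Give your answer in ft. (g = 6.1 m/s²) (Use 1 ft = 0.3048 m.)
Convert to SI: m = 40.4 kg, PE = 49090.0 J
h = PE/(mg) = 49090.0/(40.4·6.1) = 199.197 m = 653.5 ft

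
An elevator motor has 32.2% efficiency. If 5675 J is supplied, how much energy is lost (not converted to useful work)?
W_lost = W_in(1 − η) = 5675·(1 − 0.322) = 3848 J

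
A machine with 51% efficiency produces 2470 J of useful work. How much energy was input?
W_in = W_out/η = 2470/0.51 = 4843 J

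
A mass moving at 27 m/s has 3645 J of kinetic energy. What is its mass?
m = 2·KE/v² = 2·3645/(27)² = 10.0 kg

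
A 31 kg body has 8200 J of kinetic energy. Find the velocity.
v = √(2·KE/m) = √(2·8200/31) = 23.0 m/s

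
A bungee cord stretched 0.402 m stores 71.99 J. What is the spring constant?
k = 2·PE/x² = 2·71.99/(0.402)² = 890.9 N/m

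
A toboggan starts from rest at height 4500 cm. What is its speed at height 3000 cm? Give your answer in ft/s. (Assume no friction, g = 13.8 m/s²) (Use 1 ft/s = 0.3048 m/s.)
Convert to SI: h₁−h₂ = 15.0 m
mgh₁ = mgh₂ + ½mv² ⇒ v = √(2g(h₁−h₂)) = √(2·13.8·15.0) = 20.347 m/s = 66.76 ft/s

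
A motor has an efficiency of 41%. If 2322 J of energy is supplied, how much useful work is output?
W_out = η·W_in = 0.41·2322 = 952.02 J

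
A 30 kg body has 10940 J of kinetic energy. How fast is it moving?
v = √(2·KE/m) = √(2·10940/30) = 27.01 m/s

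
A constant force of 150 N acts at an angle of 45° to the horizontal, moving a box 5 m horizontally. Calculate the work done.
W = F·d·cosθ = (150)(5)cos(45°) = 530.3 J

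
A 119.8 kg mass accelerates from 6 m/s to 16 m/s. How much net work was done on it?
W = ΔKE = ½m(v₂² − v₁²) = ½(119.8)(16² − 6²) = 13178.0 J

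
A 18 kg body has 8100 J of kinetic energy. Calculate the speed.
v = √(2·KE/m) = √(2·8100/18) = 30.0 m/s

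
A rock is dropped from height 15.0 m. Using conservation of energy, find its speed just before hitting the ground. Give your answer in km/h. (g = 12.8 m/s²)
mgh = ½mv² ⇒ v = √(2gh) = √(2·12.8·15.0) = 19.5959 m/s = 70.55 km/h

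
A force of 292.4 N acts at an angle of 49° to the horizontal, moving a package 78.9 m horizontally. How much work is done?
W = F·d·cosθ = (292.4)(78.9)cos(49°) = 15140 J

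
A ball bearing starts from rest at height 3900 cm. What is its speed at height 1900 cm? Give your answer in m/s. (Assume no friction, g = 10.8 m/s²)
Convert to SI: h₁−h₂ = 20.0 m
mgh₁ = mgh₂ + ½mv² ⇒ v = √(2g(h₁−h₂)) = √(2·10.8·20.0) = 20.78 m/s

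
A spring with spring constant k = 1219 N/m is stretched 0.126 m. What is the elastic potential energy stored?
PE = ½kx² = ½(1219)(0.126)² = 9.676 J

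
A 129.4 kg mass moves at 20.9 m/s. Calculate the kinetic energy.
KE = ½mv² = ½(129.4)(20.9)² = 28260 J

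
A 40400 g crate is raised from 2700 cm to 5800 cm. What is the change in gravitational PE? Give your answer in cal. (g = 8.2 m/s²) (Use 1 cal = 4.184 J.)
Convert to SI: m = 40.4 kg, Δh = 31.0 m
ΔPE = mgΔh = (40.4)(8.2)(31.0) = 10269.7 J = 2455 cal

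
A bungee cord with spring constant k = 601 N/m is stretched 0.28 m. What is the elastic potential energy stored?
PE = ½kx² = ½(601)(0.28)² = 23.56 J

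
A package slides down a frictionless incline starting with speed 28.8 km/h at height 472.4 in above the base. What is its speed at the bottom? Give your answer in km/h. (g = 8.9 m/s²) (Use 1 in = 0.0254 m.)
Convert to SI: v₀ = 8.0 m/s, h = 11.999 m
½mv₀² + mgh = ½mv² ⇒ v = √(v₀² + 2gh) = √(8.0² + 2·8.9·11.999) = 16.6608 m/s = 59.98 km/h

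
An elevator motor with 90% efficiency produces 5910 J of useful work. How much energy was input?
W_in = W_out/η = 5910/0.9 = 6567 J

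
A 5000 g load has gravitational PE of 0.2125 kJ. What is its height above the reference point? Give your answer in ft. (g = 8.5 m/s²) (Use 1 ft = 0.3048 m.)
Convert to SI: m = 5.0 kg, PE = 212.5 J
h = PE/(mg) = 212.5/(5.0·8.5) = 5.0 m = 16.4 ft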